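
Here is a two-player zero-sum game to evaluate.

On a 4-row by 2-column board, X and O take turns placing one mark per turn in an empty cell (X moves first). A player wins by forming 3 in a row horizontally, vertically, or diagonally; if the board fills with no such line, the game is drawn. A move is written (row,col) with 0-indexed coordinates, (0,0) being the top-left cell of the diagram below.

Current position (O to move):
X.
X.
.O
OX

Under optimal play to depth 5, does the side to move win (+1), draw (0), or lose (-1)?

[X./X./.O/OX] O move#1: (0,1):-1/XO/X./.O/OX, (1,1):-1/X./XO/.O/OX, (2,0):+0/X./X./OO/OX*
[X./X./OO/OX] X move#2: (0,1):+0/XX/X./OO/OX*, (1,1):+0/X./XX/OO/OX
[XX/X./OO/OX] O move#3: (1,1):+0/XX/XO/OO/OX*
[XX/XO/OO/OX] end (terminal +0, X#4); searched X./X./.O/OX to 5

value(X./X./.O/OX, O) = 0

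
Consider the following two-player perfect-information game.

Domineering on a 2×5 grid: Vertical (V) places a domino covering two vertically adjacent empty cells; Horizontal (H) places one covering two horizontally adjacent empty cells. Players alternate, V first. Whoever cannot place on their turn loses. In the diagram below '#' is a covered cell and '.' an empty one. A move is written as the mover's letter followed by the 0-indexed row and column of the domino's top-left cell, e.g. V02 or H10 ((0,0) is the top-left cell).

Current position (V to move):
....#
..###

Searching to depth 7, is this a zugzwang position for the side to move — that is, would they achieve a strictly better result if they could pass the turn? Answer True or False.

[....#/..###] V move#1: V00:-1/#...#/#.###, V01:+1/.#..#/.####*
[.#..#/.####] H move#2: H02:-1/.####/.####*
[.####/.####] V move#3: V00:+1/#####/#####*
[#####/#####] end (terminal -1, H#4); searched ....#/..### to 7
if V skipped the turn, H would face:
~ [....#/..###] H move#1: H00:+1/##..#/..###*, H01:-1/.##.#/..###, H02:-1/..###/..###, H10:+1/....#/#####
~ [##..#/..###] end (terminal -1, V#2); searched ....#/..### to 7
compare (V): move=+1 vs pass=-1

zugzwang(....#/..###, V) = False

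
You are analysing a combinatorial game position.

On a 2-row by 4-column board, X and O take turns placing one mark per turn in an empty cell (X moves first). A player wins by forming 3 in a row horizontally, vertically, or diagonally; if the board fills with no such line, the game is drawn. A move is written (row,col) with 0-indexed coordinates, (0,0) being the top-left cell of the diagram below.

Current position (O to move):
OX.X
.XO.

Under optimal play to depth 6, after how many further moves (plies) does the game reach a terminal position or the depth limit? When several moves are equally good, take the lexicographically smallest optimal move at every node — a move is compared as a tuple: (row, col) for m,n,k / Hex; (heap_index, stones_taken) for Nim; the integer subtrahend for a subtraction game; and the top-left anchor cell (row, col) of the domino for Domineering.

ply 1, O at OX.X/.XO. | (0,2)=+0→OXOX/.XO.*; (1,0)=-1→OX.X/OXO.; (1,3)=-1→OX.X/.XOO
ply 2, X at OXOX/.XO. | (1,0)=+0→OXOX/XXO.*; (1,3)=+0→OXOX/.XOX
ply 3, O at OXOX/XXO. | (1,3)=+0→OXOX/XXOO*
ply 4: OXOX/XXOO is terminal +0 (X); from OX.X/.XO. depth 6

PV length from [OX.X/.XO.]: 3 plies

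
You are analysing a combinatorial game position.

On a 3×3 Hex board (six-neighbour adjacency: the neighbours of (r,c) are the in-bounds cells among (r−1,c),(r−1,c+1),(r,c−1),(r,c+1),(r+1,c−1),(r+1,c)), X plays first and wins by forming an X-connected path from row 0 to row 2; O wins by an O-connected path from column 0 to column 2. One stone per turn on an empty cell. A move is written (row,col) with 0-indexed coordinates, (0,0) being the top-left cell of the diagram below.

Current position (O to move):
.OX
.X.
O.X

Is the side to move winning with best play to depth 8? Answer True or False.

O winning at [.OX/.X./O.X]: False

ply 1, O at .OX/.X./O.X | (0,0)=-1→OOX/.X./O.X*; (1,0)=-1→.OX/OX./O.X; (1,2)=-1→.OX/.XO/O.X; (2,1)=-1→.OX/.X./OOX
ply 2, X at OOX/.X./O.X | (1,0)=+1→OOX/XX./O.X*; (1,2)=+1→OOX/.XX/O.X; (2,1)=+1→OOX/.X./OXX
ply 3, O at OOX/XX./O.X | (1,2)=-1→OOX/XXO/O.X*; (2,1)=-1→OOX/XX./OOX
ply 4, X at OOX/XXO/O.X | (2,1)=+1→OOX/XXO/OXX*
ply 5: OOX/XXO/OXX is terminal -1 (O); from .OX/.X./O.X depth 8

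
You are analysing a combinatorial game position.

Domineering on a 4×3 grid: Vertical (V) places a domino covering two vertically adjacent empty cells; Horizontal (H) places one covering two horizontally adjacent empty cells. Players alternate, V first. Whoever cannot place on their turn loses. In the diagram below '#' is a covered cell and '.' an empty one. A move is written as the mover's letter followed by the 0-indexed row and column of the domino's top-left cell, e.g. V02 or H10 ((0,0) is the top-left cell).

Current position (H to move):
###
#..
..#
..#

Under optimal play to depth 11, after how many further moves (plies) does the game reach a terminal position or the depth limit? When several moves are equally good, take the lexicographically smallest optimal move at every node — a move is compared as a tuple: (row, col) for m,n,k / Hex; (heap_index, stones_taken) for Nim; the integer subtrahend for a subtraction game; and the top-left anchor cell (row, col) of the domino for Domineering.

ply 1, H at ###/#../..#/..# | H11=-1→###/###/..#/..#; H20=+1→###/#../###/..#*; H30=-1→###/#../..#/###
ply 2: ###/#../###/..# is terminal -1 (V); from ###/#../..#/..# depth 11

PV length from [###/#../..#/..#]: 1 ply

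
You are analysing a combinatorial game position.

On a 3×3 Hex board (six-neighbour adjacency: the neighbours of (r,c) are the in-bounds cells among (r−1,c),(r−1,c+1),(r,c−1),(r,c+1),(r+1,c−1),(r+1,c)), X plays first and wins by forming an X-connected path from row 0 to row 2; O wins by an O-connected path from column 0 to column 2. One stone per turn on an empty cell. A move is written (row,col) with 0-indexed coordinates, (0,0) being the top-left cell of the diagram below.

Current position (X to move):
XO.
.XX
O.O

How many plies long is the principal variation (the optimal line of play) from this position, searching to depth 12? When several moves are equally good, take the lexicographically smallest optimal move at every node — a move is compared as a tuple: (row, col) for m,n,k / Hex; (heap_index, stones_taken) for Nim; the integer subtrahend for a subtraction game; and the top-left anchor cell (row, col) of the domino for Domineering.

PV length from [XO./.XX/O.O]: 3 plies

p1 X@[XO./.XX/O.O]: (0,2)[XOX/.XX/O.O]-1 (1,0)[XO./XXX/O.O]-1 (2,1)[XO./.XX/OXO]+1*
p2 O@[XO./.XX/OXO]: (0,2)[XOO/.XX/OXO]-1* (1,0)[XO./OXX/OXO]-1
p3 X@[XOO/.XX/OXO]: (1,0)[XOO/XXX/OXO]+1*
p4 O@[XOO/XXX/OXO] terminal -1; root [XO./.XX/O.O] d12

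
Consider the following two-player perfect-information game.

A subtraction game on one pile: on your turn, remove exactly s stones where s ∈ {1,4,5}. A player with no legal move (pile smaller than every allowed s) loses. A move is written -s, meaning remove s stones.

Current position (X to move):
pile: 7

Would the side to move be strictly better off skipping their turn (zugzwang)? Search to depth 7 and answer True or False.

[7] X move#1: -1:-1/6, -4:-1/3, -5:+1/2*
[2] O move#2: -1:-1/1*
[1] X move#3: -1:+1/0*
[0] end (terminal -1, O#4); searched 7 to 7
pass branch (O moves first from the same position):
  | [7] O move#1: -1:-1/6, -4:-1/3, -5:+1/2*
  | [2] X move#2: -1:-1/1*
  | [1] O move#3: -1:+1/0*
  | [0] end (terminal -1, X#4); searched 7 to 7
X moving scores +1; X passing scores -1

zugzwang(7, X) = False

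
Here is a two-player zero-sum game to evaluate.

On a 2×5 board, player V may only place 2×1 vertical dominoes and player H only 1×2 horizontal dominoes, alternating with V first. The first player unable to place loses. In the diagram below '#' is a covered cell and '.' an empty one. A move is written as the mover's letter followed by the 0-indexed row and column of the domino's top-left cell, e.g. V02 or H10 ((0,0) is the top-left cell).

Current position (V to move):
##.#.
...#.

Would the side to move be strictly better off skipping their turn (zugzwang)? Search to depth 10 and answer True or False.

ply 1, V at ##.#./...#. | V02=+1→####./..##.*; V04=-1→##.##/...##
ply 2, H at ####./..##. | H10=-1→####./####.*
ply 3, V at ####./####. | V04=+1→#####/#####*
ply 4: #####/##### is terminal -1 (H); from ##.#./...#. depth 10
pass branch (H moves first from the same position):
  | ply 1, H at ##.#./...#. | H10=-1→##.#./##.#.*; H11=-1→##.#./.###.
  | ply 2, V at ##.#./##.#. | V02=+1→####./####.*; V04=+1→##.##/##.##
  | ply 3: ####./####. is terminal -1 (H); from ##.#./...#. depth 10
V moving scores +1; V passing scores +1

zugzwang(##.#./...#., V) = False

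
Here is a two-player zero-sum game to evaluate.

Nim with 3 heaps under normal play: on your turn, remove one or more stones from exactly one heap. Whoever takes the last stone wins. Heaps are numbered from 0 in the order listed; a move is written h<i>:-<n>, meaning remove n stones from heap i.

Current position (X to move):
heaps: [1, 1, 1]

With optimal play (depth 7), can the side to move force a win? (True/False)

X winning at [(1,1,1)]: True

[(1,1,1)] X move#1: h0:-1:+1/(0,1,1)*, h1:-1:+1/(1,0,1), h2:-1:+1/(1,1,0)
[(0,1,1)] O move#2: h1:-1:-1/(0,0,1)*, h2:-1:-1/(0,1,0)
[(0,0,1)] X move#3: h2:-1:+1/(0,0,0)*
[(0,0,0)] end (terminal -1, O#4); searched (1,1,1) to 7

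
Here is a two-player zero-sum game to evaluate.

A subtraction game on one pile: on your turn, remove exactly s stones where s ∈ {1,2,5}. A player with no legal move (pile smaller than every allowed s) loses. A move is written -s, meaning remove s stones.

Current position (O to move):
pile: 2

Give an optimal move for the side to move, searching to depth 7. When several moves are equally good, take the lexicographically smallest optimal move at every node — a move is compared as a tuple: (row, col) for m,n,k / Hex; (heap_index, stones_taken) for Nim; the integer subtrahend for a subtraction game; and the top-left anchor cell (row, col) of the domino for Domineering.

ply 1, O at 2 | -1=-1→1; -2=+1→0*
ply 2: 0 is terminal -1 (X); from 2 depth 7

O's best at [2]: -2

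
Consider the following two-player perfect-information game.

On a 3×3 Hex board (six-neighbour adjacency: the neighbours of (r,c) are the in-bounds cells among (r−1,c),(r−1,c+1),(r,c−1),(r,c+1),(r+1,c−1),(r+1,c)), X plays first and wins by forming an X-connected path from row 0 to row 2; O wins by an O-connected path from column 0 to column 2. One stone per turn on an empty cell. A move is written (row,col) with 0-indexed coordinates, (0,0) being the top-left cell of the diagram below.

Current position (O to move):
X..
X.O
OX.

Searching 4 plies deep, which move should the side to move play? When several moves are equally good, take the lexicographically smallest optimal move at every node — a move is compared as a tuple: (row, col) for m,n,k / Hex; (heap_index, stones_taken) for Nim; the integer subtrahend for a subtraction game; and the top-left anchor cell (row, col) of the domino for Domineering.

ply 1, O at X../X.O/OX. | (0,1)=-1→XO./X.O/OX.; (0,2)=-1→X.O/X.O/OX.; (1,1)=+1→X../XOO/OX.*; (2,2)=-1→X../X.O/OXO
ply 2: X../XOO/OX. is terminal -1 (X); from X../X.O/OX. depth 4

O's best at [X../X.O/OX.]: (1,1)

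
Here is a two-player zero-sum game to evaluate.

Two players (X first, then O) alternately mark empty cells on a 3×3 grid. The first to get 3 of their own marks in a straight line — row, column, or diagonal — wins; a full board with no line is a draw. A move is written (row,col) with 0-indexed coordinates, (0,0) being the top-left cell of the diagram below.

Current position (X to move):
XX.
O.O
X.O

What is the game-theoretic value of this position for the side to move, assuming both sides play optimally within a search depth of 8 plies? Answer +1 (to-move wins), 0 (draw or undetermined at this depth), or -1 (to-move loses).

[XX./O.O/X.O] X move#1: (0,2):+1/XXX/O.O/X.O*, (1,1):-1/XX./OXO/X.O, (2,1):-1/XX./O.O/XXO
[XXX/O.O/X.O] end (terminal -1, O#2); searched XX./O.O/X.O to 8

value(XX./O.O/X.O, X) = +1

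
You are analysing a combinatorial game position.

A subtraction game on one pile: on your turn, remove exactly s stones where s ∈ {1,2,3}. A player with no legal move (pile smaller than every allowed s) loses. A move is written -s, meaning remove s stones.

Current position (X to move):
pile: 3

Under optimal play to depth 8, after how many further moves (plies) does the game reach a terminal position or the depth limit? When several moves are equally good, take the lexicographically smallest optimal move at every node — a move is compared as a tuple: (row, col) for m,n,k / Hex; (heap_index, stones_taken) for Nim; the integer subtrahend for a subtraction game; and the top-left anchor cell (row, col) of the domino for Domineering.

PV length from [3]: 1 ply

[3] X move#1: -1:-1/2, -2:-1/1, -3:+1/0*
[0] end (terminal -1, O#2); searched 3 to 8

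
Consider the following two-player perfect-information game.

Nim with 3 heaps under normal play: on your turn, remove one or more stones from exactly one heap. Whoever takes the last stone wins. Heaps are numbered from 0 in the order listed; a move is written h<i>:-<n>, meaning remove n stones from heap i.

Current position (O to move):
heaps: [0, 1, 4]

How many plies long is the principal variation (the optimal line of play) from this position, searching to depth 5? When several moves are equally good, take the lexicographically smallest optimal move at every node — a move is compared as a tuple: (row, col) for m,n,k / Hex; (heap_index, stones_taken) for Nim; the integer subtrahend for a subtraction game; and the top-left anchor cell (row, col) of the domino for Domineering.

PV length from [(0,1,4)]: 3 plies

p1 O@[(0,1,4)]: h1:-1[(0,0,4)]-1 h2:-1[(0,1,3)]-1 h2:-2[(0,1,2)]-1 h2:-3[(0,1,1)]+1* h2:-4[(0,1,0)]-1
p2 X@[(0,1,1)]: h1:-1[(0,0,1)]-1* h2:-1[(0,1,0)]-1
p3 O@[(0,0,1)]: h2:-1[(0,0,0)]+1*
p4 X@[(0,0,0)] terminal -1; root [(0,1,4)] d5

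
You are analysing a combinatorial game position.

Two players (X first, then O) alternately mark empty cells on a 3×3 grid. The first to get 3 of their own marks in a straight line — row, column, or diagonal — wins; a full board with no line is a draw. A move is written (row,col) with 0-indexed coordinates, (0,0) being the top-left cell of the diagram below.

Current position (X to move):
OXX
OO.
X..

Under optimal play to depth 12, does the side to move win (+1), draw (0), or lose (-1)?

[OXX/OO./X..] X move#1: (1,2):-1/OXX/OOX/X..*, (2,1):-1/OXX/OO./XX., (2,2):-1/OXX/OO./X.X
[OXX/OOX/X..] O move#2: (2,1):-1/OXX/OOX/XO., (2,2):+1/OXX/OOX/X.O*
[OXX/OOX/X.O] end (terminal -1, X#3); searched OXX/OO./X.. to 12

value(OXX/OO./X.., X) = -1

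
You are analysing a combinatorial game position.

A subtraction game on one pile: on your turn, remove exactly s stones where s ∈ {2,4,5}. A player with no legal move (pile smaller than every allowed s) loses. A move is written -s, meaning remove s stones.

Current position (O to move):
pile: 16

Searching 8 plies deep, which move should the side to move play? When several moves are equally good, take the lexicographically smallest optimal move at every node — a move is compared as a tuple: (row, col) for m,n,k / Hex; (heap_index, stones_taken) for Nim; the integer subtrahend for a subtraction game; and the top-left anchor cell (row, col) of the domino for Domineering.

[16] O move#1: -2:+1/14*, -4:-1/12, -5:-1/11
[14] X move#2: -2:-1/12*, -4:-1/10, -5:-1/9
[12] O move#3: -2:-1/10, -4:+1/8*, -5:+1/7
[8] X move#4: -2:-1/6*, -4:-1/4, -5:-1/3
[6] O move#5: -2:-1/4, -4:-1/2, -5:+1/1*
[1] end (terminal -1, X#6); searched 16 to 8

O's best at [16]: -2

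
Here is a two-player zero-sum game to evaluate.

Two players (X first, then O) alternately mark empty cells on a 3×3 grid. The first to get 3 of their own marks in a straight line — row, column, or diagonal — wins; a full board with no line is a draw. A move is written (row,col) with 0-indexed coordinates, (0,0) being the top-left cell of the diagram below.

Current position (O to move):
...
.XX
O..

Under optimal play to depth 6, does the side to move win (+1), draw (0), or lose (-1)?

p1 O@[.../.XX/O..]: (0,0)[O../.XX/O..]-1 (0,1)[.O./.XX/O..]-1 (0,2)[..O/.XX/O..]-1 (1,0)[.../OXX/O..]+0* (2,1)[.../.XX/OO.]-1 (2,2)[.../.XX/O.O]-1
p2 X@[.../OXX/O..]: (0,0)[X../OXX/O..]+0* (0,1)[.X./OXX/O..]-1 (0,2)[..X/OXX/O..]-1 (2,1)[.../OXX/OX.]-1 (2,2)[.../OXX/O.X]-1
p3 O@[X../OXX/O..]: (0,1)[XO./OXX/O..]-1 (0,2)[X.O/OXX/O..]-1 (2,1)[X../OXX/OO.]-1 (2,2)[X../OXX/O.O]+0*
p4 X@[X../OXX/O.O]: (0,1)[XX./OXX/O.O]-1 (0,2)[X.X/OXX/O.O]-1 (2,1)[X../OXX/OXO]+0*
p5 O@[X../OXX/OXO]: (0,1)[XO./OXX/OXO]+0* (0,2)[X.O/OXX/OXO]-1
p6 X@[XO./OXX/OXO]: (0,2)[XOX/OXX/OXO]+0*
p7 O@[XOX/OXX/OXO] terminal +0; root [.../.XX/O..] d6

value(.../.XX/O.., O) = 0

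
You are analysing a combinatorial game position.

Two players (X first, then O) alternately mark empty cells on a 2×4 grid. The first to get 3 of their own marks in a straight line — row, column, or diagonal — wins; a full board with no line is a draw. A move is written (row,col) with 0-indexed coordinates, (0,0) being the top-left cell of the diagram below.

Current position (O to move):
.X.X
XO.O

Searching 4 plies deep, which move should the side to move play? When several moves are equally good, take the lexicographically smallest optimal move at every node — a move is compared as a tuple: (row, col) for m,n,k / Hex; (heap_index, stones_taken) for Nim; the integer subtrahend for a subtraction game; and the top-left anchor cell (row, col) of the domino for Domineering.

p1 O@[.X.X/XO.O]: (0,0)[OX.X/XO.O]-1 (0,2)[.XOX/XO.O]+0 (1,2)[.X.X/XOOO]+1*
p2 X@[.X.X/XOOO] terminal -1; root [.X.X/XO.O] d4

O's best at [.X.X/XO.O]: (1,2)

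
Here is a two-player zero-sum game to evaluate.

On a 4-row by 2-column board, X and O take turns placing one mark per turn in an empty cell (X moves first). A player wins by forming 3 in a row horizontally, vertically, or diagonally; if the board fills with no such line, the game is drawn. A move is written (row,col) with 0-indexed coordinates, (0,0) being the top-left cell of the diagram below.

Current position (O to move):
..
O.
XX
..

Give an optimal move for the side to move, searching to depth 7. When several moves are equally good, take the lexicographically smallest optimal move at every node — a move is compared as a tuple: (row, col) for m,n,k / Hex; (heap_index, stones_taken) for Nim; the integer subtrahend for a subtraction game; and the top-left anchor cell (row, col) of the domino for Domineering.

O's best at [../O./XX/..]: (0,1)

ply 1, O at ../O./XX/.. | (0,0)=-1→O./O./XX/..; (0,1)=+0→.O/O./XX/..*; (1,1)=+0→../OO/XX/..; (3,0)=-1→../O./XX/O.; (3,1)=+0→../O./XX/.O
ply 2, X at .O/O./XX/.. | (0,0)=+0→XO/O./XX/..*; (1,1)=+0→.O/OX/XX/..; (3,0)=+0→.O/O./XX/X.; (3,1)=+0→.O/O./XX/.X
ply 3, O at XO/O./XX/.. | (1,1)=+0→XO/OO/XX/..*; (3,0)=+0→XO/O./XX/O.; (3,1)=+0→XO/O./XX/.O
ply 4, X at XO/OO/XX/.. | (3,0)=+0→XO/OO/XX/X.*; (3,1)=+0→XO/OO/XX/.X
ply 5, O at XO/OO/XX/X. | (3,1)=+0→XO/OO/XX/XO*
ply 6: XO/OO/XX/XO is terminal +0 (X); from ../O./XX/.. depth 7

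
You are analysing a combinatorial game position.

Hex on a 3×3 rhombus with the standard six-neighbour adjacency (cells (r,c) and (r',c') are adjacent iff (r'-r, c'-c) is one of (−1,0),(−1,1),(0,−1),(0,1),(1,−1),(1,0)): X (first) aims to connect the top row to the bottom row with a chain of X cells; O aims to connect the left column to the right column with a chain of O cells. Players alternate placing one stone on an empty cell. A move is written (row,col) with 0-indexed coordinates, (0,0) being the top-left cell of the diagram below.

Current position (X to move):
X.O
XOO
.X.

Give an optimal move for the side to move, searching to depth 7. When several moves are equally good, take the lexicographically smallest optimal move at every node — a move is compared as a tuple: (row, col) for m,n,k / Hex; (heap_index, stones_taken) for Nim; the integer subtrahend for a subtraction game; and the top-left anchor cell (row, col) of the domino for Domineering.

[X.O/XOO/.X.] X move#1: (0,1):-1/XXO/XOO/.X., (2,0):+1/X.O/XOO/XX.*, (2,2):-1/X.O/XOO/.XX
[X.O/XOO/XX.] end (terminal -1, O#2); searched X.O/XOO/.X. to 7

X's best at [X.O/XOO/.X.]: (2,0)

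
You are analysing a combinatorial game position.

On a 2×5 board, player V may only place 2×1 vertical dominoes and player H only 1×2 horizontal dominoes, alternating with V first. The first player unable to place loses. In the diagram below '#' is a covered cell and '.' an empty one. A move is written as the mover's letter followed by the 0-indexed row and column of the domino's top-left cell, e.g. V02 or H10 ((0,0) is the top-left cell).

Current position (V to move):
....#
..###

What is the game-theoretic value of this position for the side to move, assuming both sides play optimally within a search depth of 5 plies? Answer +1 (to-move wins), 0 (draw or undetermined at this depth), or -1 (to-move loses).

value(....#/..###, V) = +1

ply 1, V at ....#/..### | V00=-1→#...#/#.###; V01=+1→.#..#/.####*
ply 2, H at .#..#/.#### | H02=-1→.####/.####*
ply 3, V at .####/.#### | V00=+1→#####/#####*
ply 4: #####/##### is terminal -1 (H); from ....#/..### depth 5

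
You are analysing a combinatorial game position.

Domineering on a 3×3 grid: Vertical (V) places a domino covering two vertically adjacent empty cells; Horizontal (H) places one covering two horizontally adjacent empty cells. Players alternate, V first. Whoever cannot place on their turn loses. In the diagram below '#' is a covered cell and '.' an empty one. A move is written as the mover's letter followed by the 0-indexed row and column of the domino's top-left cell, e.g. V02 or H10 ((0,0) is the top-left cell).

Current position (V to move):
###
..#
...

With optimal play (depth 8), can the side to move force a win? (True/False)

ply 1, V at ###/..#/... | V10=-1→###/#.#/#..; V11=+1→###/.##/.#.*
ply 2: ###/.##/.#. is terminal -1 (H); from ###/..#/... depth 8

V winning at [###/..#/...]: True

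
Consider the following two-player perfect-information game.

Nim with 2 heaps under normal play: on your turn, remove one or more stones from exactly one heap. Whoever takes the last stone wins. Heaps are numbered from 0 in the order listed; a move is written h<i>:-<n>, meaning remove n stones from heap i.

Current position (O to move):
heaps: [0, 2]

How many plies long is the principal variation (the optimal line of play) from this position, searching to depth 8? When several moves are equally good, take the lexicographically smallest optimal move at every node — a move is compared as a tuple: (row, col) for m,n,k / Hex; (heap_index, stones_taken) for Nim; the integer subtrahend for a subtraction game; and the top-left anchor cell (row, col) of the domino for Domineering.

p1 O@[(0,2)]: h1:-1[(0,1)]-1 h1:-2[(0,0)]+1*
p2 X@[(0,0)] terminal -1; root [(0,2)] d8

PV length from [(0,2)]: 1 ply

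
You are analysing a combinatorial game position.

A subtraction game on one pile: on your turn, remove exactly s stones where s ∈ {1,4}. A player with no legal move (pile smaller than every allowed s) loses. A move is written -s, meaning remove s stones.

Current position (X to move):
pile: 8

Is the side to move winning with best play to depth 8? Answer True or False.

X winning at [8]: True

p1 X@[8]: -1[7]+1* -4[4]-1
p2 O@[7]: -1[6]-1* -4[3]-1
p3 X@[6]: -1[5]+1* -4[2]+1
p4 O@[5]: -1[4]-1* -4[1]-1
p5 X@[4]: -1[3]-1 -4[0]+1*
p6 O@[0] terminal -1; root [8] d8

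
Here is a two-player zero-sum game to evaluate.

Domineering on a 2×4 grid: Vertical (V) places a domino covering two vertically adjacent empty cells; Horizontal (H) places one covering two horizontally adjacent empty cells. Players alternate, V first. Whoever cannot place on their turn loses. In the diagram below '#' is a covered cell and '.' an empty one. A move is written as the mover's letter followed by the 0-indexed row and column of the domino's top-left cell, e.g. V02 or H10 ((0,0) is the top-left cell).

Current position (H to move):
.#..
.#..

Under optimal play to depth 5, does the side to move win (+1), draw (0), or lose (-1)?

[.#../.#..] H move#1: H02:+1/.###/.#..*, H12:+1/.#../.###
[.###/.#..] V move#2: V00:-1/####/##..*
[####/##..] H move#3: H12:+1/####/####*
[####/####] end (terminal -1, V#4); searched .#../.#.. to 5

value(.#../.#.., H) = +1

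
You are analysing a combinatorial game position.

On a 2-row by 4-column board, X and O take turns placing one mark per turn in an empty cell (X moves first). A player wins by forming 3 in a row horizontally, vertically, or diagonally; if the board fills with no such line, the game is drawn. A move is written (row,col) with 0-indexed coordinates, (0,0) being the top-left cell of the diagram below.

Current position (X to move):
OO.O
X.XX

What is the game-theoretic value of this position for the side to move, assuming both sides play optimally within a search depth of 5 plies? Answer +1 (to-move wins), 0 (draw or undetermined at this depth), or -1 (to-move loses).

ply 1, X at OO.O/X.XX | (0,2)=+0→OOXO/X.XX; (1,1)=+1→OO.O/XXXX*
ply 2: OO.O/XXXX is terminal -1 (O); from OO.O/X.XX depth 5

value(OO.O/X.XX, X) = +1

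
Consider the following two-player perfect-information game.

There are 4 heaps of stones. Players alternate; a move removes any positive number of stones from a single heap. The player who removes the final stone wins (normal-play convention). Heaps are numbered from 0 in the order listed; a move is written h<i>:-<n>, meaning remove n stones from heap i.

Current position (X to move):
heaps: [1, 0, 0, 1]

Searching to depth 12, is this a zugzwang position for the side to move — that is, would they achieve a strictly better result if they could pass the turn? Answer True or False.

[(1,0,0,1)] X move#1: h0:-1:-1/(0,0,0,1)*, h3:-1:-1/(1,0,0,0)
[(0,0,0,1)] O move#2: h3:-1:+1/(0,0,0,0)*
[(0,0,0,0)] end (terminal -1, X#3); searched (1,0,0,1) to 12
suppose X passes — search the same position with O to move:
pass> [(1,0,0,1)] O move#1: h0:-1:-1/(0,0,0,1)*, h3:-1:-1/(1,0,0,0)
pass> [(0,0,0,1)] X move#2: h3:-1:+1/(0,0,0,0)*
pass> [(0,0,0,0)] end (terminal -1, O#3); searched (1,0,0,1) to 12
for X: play -1, pass +1

zugzwang((1,0,0,1), X) = True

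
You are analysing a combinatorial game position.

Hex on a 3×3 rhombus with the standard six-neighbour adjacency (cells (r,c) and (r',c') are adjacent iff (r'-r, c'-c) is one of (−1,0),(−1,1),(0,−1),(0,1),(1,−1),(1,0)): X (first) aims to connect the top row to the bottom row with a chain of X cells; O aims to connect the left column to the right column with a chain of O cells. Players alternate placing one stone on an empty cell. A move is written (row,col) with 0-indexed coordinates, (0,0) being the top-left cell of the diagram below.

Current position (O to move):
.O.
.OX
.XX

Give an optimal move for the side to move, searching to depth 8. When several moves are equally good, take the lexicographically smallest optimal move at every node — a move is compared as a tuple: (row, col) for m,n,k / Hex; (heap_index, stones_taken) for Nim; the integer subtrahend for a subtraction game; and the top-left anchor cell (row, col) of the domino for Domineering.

ply 1, O at .O./.OX/.XX | (0,0)=-1→OO./.OX/.XX; (0,2)=+1→.OO/.OX/.XX*; (1,0)=-1→.O./OOX/.XX; (2,0)=-1→.O./.OX/OXX
ply 2, X at .OO/.OX/.XX | (0,0)=-1→XOO/.OX/.XX*; (1,0)=-1→.OO/XOX/.XX; (2,0)=-1→.OO/.OX/XXX
ply 3, O at XOO/.OX/.XX | (1,0)=+1→XOO/OOX/.XX*; (2,0)=+1→XOO/.OX/OXX
ply 4: XOO/OOX/.XX is terminal -1 (X); from .O./.OX/.XX depth 8

O's best at [.O./.OX/.XX]: (0,2)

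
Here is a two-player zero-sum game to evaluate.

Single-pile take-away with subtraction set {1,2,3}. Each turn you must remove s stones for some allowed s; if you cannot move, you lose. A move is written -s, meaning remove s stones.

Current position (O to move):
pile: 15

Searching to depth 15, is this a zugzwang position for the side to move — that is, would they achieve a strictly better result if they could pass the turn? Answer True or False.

[15] O move#1: -1:-1/14, -2:-1/13, -3:+1/12*
[12] X move#2: -1:-1/11*, -2:-1/10, -3:-1/9
[11] O move#3: -1:-1/10, -2:-1/9, -3:+1/8*
[8] X move#4: -1:-1/7*, -2:-1/6, -3:-1/5
[7] O move#5: -1:-1/6, -2:-1/5, -3:+1/4*
[4] X move#6: -1:-1/3*, -2:-1/2, -3:-1/1
[3] O move#7: -1:-1/2, -2:-1/1, -3:+1/0*
[0] end (terminal -1, X#8); searched 15 to 15
suppose O passes — search the same position with X to move:
pass> [15] X move#1: -1:-1/14, -2:-1/13, -3:+1/12*
pass> [12] O move#2: -1:-1/11*, -2:-1/10, -3:-1/9
pass> [11] X move#3: -1:-1/10, -2:-1/9, -3:+1/8*
pass> [8] O move#4: -1:-1/7*, -2:-1/6, -3:-1/5
pass> [7] X move#5: -1:-1/6, -2:-1/5, -3:+1/4*
pass> [4] O move#6: -1:-1/3*, -2:-1/2, -3:-1/1
pass> [3] X move#7: -1:-1/2, -2:-1/1, -3:+1/0*
pass> [0] end (terminal -1, O#8); searched 15 to 15
for O: play +1, pass -1

zugzwang(15, O) = False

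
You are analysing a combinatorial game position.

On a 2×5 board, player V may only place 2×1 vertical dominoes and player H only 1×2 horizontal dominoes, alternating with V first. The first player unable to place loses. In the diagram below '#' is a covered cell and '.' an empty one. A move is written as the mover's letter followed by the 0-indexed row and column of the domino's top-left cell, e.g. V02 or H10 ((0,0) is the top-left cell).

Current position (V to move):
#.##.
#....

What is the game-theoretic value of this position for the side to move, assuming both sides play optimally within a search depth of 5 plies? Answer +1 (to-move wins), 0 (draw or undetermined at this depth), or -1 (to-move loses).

value(#.##./#...., V) = -1

[#.##./#....] V move#1: V01:-1/####./##...*, V04:-1/#.###/#...#
[####./##...] H move#2: H12:-1/####./####., H13:+1/####./##.##*
[####./##.##] end (terminal -1, V#3); searched #.##./#.... to 5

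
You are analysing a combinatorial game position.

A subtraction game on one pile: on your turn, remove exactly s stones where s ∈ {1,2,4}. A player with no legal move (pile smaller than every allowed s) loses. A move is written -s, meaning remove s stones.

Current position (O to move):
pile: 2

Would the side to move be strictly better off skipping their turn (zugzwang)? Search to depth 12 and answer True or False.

ply 1, O at 2 | -1=-1→1; -2=+1→0*
ply 2: 0 is terminal -1 (X); from 2 depth 12
pass branch (X moves first from the same position):
  | ply 1, X at 2 | -1=-1→1; -2=+1→0*
  | ply 2: 0 is terminal -1 (O); from 2 depth 12
O moving scores +1; O passing scores -1

zugzwang(2, O) = False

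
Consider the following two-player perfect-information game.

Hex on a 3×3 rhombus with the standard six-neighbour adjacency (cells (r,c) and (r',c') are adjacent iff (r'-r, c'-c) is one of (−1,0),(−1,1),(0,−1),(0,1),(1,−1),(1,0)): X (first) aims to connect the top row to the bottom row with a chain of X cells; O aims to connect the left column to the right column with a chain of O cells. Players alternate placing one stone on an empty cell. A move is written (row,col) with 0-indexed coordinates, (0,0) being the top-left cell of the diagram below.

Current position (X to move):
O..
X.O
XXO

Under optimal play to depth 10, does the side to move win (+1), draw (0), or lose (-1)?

[O../X.O/XXO] X move#1: (0,1):+1/OX./X.O/XXO*, (0,2):+1/O.X/X.O/XXO, (1,1):+1/O../XXO/XXO
[OX./X.O/XXO] end (terminal -1, O#2); searched O../X.O/XXO to 10

value(O../X.O/XXO, X) = +1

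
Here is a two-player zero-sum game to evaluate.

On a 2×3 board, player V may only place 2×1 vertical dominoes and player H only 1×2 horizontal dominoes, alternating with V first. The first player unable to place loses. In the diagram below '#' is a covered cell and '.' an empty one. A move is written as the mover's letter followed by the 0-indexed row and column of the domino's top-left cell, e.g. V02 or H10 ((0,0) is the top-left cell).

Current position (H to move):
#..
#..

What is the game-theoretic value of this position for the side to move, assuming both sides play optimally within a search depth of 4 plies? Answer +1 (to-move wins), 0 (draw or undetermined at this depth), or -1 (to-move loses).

[#../#..] H move#1: H01:+1/###/#..*, H11:+1/#../###
[###/#..] end (terminal -1, V#2); searched #../#.. to 4

value(#../#.., H) = +1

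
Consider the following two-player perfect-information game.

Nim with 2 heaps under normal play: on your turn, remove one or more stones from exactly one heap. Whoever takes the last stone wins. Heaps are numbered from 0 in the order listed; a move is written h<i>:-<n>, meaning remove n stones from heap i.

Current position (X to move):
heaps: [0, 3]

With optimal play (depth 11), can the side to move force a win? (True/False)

X winning at [(0,3)]: True

[(0,3)] X move#1: h1:-1:-1/(0,2), h1:-2:-1/(0,1), h1:-3:+1/(0,0)*
[(0,0)] end (terminal -1, O#2); searched (0,3) to 11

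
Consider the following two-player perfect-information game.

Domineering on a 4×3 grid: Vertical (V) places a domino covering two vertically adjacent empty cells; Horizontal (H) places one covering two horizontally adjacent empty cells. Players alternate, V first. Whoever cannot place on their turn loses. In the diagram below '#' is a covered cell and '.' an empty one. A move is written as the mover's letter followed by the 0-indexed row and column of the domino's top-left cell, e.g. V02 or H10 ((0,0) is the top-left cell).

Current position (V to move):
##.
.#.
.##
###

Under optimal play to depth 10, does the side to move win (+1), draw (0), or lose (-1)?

value(##./.#./.##/###, V) = +1

ply 1, V at ##./.#./.##/### | V02=+1→###/.##/.##/###*; V10=+1→##./##./###/###
ply 2: ###/.##/.##/### is terminal -1 (H); from ##./.#./.##/### depth 10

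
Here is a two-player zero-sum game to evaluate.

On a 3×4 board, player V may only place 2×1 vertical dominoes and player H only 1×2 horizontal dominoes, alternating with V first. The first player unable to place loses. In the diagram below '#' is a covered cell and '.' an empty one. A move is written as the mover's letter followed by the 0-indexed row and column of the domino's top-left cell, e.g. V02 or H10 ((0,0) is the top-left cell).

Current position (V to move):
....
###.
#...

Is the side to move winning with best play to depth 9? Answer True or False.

ply 1, V at ..../###./#... | V03=-1→...#/####/#...*; V13=-1→..../####/#..#
ply 2, H at ...#/####/#... | H00=+1→##.#/####/#...*; H01=+1→.###/####/#...; H21=+1→...#/####/###.; H22=+1→...#/####/#.##
ply 3: ##.#/####/#... is terminal -1 (V); from ..../###./#... depth 9

V winning at [..../###./#...]: False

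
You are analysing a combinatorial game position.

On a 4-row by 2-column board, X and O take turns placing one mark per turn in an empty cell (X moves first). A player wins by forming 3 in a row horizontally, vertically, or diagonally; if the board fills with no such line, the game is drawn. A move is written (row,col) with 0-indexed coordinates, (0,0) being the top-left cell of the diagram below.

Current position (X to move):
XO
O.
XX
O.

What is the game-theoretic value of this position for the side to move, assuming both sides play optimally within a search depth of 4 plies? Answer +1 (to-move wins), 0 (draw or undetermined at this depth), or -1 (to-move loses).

ply 1, X at XO/O./XX/O. | (1,1)=+0→XO/OX/XX/O.*; (3,1)=+0→XO/O./XX/OX
ply 2, O at XO/OX/XX/O. | (3,1)=+0→XO/OX/XX/OO*
ply 3: XO/OX/XX/OO is terminal +0 (X); from XO/O./XX/O. depth 4

value(XO/O./XX/O., X) = 0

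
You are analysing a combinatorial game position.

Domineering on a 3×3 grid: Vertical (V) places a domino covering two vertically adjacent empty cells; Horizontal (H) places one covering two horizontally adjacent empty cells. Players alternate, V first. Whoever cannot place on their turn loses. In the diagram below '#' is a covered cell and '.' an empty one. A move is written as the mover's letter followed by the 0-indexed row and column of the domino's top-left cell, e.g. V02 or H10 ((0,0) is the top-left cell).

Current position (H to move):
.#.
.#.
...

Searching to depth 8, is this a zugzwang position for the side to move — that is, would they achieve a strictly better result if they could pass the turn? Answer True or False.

zugzwang(.#./.#./..., H) = False

p1 H@[.#./.#./...]: H20[.#./.#./##.]-1* H21[.#./.#./.##]-1
p2 V@[.#./.#./##.]: V00[##./##./##.]+1* V02[.##/.##/##.]+1 V12[.#./.##/###]+1
p3 H@[##./##./##.] terminal -1; root [.#./.#./...] d8
pass branch (V moves first from the same position):
  | p1 V@[.#./.#./...]: V00[##./##./...]+1* V02[.##/.##/...]+1 V10[.#./##./#..]+1 V12[.#./.##/..#]+1
  | p2 H@[##./##./...]: H20[##./##./##.]-1* H21[##./##./.##]-1
  | p3 V@[##./##./##.]: V02[###/###/##.]+1* V12[##./###/###]+1
  | p4 H@[###/###/##.] terminal -1; root [.#./.#./...] d8
H moving scores -1; H passing scores -1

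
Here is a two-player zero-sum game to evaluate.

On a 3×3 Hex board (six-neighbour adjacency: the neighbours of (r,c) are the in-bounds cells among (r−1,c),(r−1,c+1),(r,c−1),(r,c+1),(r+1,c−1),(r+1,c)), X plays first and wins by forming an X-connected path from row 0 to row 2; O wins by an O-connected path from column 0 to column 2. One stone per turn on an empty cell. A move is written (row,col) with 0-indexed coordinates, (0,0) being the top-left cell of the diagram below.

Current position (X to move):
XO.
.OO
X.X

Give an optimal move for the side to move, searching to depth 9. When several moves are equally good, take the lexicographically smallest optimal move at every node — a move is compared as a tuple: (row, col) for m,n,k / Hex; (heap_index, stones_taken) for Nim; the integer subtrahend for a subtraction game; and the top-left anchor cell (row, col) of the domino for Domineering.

ply 1, X at XO./.OO/X.X | (0,2)=-1→XOX/.OO/X.X; (1,0)=+1→XO./XOO/X.X*; (2,1)=-1→XO./.OO/XXX
ply 2: XO./XOO/X.X is terminal -1 (O); from XO./.OO/X.X depth 9

X's best at [XO./.OO/X.X]: (1,0)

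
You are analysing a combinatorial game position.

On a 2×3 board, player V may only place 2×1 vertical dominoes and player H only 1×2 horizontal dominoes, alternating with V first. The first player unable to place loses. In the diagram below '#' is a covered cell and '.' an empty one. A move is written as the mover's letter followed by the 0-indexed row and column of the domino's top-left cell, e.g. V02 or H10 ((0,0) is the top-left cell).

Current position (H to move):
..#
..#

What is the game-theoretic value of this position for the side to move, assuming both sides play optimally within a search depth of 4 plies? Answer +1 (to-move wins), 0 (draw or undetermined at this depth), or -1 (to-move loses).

p1 H@[..#/..#]: H00[###/..#]+1* H10[..#/###]+1
p2 V@[###/..#] terminal -1; root [..#/..#] d4

value(..#/..#, H) = +1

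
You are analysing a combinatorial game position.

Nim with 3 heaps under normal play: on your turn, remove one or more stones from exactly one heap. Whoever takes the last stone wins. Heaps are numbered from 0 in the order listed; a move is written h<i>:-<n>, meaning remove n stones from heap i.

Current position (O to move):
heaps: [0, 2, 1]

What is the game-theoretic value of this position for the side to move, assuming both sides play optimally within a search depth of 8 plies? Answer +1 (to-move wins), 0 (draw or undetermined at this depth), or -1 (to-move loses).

[(0,2,1)] O move#1: h1:-1:+1/(0,1,1)*, h1:-2:-1/(0,0,1), h2:-1:-1/(0,2,0)
[(0,1,1)] X move#2: h1:-1:-1/(0,0,1)*, h2:-1:-1/(0,1,0)
[(0,0,1)] O move#3: h2:-1:+1/(0,0,0)*
[(0,0,0)] end (terminal -1, X#4); searched (0,2,1) to 8

value((0,2,1), O) = +1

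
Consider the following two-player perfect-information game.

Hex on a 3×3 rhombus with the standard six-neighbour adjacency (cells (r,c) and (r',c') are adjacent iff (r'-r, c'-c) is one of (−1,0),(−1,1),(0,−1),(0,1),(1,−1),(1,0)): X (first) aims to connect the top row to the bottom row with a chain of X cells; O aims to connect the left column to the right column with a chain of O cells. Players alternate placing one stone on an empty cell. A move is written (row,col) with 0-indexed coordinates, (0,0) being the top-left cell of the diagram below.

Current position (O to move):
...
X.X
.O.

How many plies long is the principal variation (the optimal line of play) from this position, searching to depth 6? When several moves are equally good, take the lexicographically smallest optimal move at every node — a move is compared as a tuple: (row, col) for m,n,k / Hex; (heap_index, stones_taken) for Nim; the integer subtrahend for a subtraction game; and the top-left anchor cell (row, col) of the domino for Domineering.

PV length from [.../X.X/.O.]: 6 plies

[.../X.X/.O.] O move#1: (0,0):-1/O../X.X/.O.*, (0,1):-1/.O./X.X/.O., (0,2):-1/..O/X.X/.O., (1,1):-1/.../XOX/.O., (2,0):-1/.../X.X/OO., (2,2):-1/.../X.X/.OO
[O../X.X/.O.] X move#2: (0,1):+1/OX./X.X/.O.*, (0,2):+1/O.X/X.X/.O., (1,1):+1/O../XXX/.O., (2,0):+1/O../X.X/XO., (2,2):+1/O../X.X/.OX
[OX./X.X/.O.] O move#3: (0,2):-1/OXO/X.X/.O.*, (1,1):-1/OX./XOX/.O., (2,0):-1/OX./X.X/OO., (2,2):-1/OX./X.X/.OO
[OXO/X.X/.O.] X move#4: (1,1):+1/OXO/XXX/.O.*, (2,0):+1/OXO/X.X/XO., (2,2):+1/OXO/X.X/.OX
[OXO/XXX/.O.] O move#5: (2,0):-1/OXO/XXX/OO.*, (2,2):-1/OXO/XXX/.OO
[OXO/XXX/OO.] X move#6: (2,2):+1/OXO/XXX/OOX*
[OXO/XXX/OOX] end (terminal -1, O#7); searched .../X.X/.O. to 6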